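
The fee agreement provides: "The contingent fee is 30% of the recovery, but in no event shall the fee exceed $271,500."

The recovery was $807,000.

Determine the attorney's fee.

$242,100.00

30% of $807,000 = $242,100.00
That is under the $271,500 cap.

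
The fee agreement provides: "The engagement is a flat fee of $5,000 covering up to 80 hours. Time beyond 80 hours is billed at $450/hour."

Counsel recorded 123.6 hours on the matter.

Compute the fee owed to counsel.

$24,620.00

Flat fee: $5,000.00
Excess hours: 123.6 − 80 = 43.6
Overrun: 43.6 × $450 = $19,620.00
Total: $5,000.00 + $19,620.00 = $24,620.00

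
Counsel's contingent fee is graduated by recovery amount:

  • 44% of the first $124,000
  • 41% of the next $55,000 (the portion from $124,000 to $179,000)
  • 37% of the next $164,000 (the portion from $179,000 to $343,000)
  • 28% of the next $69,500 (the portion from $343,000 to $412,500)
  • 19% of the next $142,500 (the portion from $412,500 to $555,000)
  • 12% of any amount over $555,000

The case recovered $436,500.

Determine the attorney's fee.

$161,810.00

First $124,000 at 44% = $54,560.00
Next $55,000 at 41% = $22,550.00
Next $164,000 at 37% = $60,680.00
Next $69,500 at 28% = $19,460.00
Remaining $24,000 at 19% = $4,560.00
Fee: $54,560.00 + $22,550.00 + $60,680.00 + $19,460.00 + $4,560.00 = $161,810.00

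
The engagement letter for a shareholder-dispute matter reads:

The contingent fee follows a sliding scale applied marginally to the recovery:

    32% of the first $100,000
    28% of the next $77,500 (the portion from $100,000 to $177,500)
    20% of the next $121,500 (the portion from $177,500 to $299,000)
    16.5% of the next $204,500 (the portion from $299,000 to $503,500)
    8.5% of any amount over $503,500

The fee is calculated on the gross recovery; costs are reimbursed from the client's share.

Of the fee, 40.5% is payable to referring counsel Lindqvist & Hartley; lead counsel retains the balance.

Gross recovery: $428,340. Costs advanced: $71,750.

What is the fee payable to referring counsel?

$40,233.15

Fee base is the gross recovery, $428,340; costs are reimbursed separately.
First $100,000 at 32% = $32,000.00
Next $77,500 at 28% = $21,700.00
Next $121,500 at 20% = $24,300.00
Remaining $129,340 at 16.5% = $21,341.10
Fee: $32,000.00 + $21,700.00 + $24,300.00 + $21,341.10 = $99,341.10
Referral share: 40.5% of $99,341.10 = $40,233.15; lead counsel retains $99,341.10 − $40,233.15 = $59,107.95.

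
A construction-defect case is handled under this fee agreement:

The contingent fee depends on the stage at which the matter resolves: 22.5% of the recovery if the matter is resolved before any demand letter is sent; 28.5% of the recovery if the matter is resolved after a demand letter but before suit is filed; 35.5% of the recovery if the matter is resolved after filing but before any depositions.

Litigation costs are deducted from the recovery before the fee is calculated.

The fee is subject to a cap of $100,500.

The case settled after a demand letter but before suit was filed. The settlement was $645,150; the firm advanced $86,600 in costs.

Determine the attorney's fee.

Fee base (net of costs): $645,150 − $86,600 = $558,550
The matter settled after a demand letter but before suit was filed, so the 28.5% rate applies.
$558,550 × 28.5% = $159,186.75
$159,186.75 exceeds the $100,500 cap, so the fee is capped at $100,500.00.

$100,500.00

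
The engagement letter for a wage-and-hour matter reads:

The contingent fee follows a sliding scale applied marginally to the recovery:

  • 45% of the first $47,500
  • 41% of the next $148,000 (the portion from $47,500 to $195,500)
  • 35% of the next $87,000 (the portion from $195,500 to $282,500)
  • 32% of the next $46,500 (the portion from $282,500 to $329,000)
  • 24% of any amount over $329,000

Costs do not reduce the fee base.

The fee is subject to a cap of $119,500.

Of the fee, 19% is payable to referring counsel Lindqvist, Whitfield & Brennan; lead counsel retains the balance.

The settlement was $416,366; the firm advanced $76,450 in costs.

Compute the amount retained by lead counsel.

Fee base is the gross recovery, $416,366; costs are reimbursed separately.
First $47,500 at 45% = $21,375.00
Next $148,000 at 41% = $60,680.00
Next $87,000 at 35% = $30,450.00
Next $46,500 at 32% = $14,880.00
Remaining $87,366 at 24% = $20,967.84
Fee: $21,375.00 + $60,680.00 + $30,450.00 + $14,880.00 + $20,967.84 = $148,352.84
$148,352.84 exceeds the $119,500 cap, so the fee is capped at $119,500.00.
Referral share: 19% of $119,500.00 = $22,705.00; lead counsel retains $119,500.00 − $22,705.00 = $96,795.00.

$96,795.00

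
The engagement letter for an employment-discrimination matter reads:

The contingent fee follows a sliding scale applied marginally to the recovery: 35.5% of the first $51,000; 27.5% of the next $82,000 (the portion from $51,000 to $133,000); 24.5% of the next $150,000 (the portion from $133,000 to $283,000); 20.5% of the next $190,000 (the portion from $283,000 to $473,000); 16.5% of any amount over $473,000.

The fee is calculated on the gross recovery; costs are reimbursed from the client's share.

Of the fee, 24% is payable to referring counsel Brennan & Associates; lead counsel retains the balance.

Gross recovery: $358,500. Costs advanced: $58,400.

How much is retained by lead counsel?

$70,590.70

Fee base is the gross recovery, $358,500; costs are reimbursed separately.
First $51,000 at 35.5% = $18,105.00
Next $82,000 at 27.5% = $22,550.00
Next $150,000 at 24.5% = $36,750.00
Remaining $75,500 at 20.5% = $15,477.50
Fee: $18,105.00 + $22,550.00 + $36,750.00 + $15,477.50 = $92,882.50
Referral share: 24% of $92,882.50 = $22,291.80; lead counsel retains $92,882.50 − $22,291.80 = $70,590.70.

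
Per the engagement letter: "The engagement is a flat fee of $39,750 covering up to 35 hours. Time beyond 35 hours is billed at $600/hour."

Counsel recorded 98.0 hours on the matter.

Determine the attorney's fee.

Flat fee: $39,750.00
Excess hours: 98.0 − 35 = 63.0
Overrun: 63.0 × $600 = $37,800.00
Total: $39,750.00 + $37,800.00 = $77,550.00

$77,550.00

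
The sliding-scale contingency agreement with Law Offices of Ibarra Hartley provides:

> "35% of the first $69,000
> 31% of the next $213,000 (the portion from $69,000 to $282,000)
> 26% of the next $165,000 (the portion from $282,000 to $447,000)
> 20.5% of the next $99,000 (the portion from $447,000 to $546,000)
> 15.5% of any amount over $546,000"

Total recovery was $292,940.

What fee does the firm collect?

$93,024.40

First $69,000 at 35% = $24,150.00
Next $213,000 at 31% = $66,030.00
Remaining $10,940 at 26% = $2,844.40
Fee: $24,150.00 + $66,030.00 + $2,844.40 = $93,024.40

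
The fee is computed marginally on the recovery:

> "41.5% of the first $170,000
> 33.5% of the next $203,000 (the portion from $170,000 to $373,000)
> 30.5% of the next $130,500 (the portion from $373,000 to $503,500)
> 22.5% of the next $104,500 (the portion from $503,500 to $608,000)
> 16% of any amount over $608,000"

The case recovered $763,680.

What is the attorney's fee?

First $170,000 at 41.5% = $70,550.00
Next $203,000 at 33.5% = $68,005.00
Next $130,500 at 30.5% = $39,802.50
Next $104,500 at 22.5% = $23,512.50
Remaining $155,680 at 16% = $24,908.80
Fee: $70,550.00 + $68,005.00 + $39,802.50 + $23,512.50 + $24,908.80 = $226,778.80

$226,778.80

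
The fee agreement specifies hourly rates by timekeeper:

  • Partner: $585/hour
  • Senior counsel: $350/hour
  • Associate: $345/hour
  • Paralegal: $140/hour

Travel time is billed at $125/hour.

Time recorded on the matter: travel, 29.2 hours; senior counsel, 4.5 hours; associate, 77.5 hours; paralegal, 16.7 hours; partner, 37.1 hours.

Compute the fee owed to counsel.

Partner: 37.1 × $585 = $21,703.50
Senior counsel: 4.5 × $350 = $1,575.00
Associate: 77.5 × $345 = $26,737.50
Paralegal: 16.7 × $140 = $2,338.00
Subtotal: $21,703.50 + $1,575.00 + $26,737.50 + $2,338.00 = $52,354.00
Travel: 29.2 × $125 = $3,650.00
Total: $52,354.00 + $3,650.00 = $56,004.00

$56,004.00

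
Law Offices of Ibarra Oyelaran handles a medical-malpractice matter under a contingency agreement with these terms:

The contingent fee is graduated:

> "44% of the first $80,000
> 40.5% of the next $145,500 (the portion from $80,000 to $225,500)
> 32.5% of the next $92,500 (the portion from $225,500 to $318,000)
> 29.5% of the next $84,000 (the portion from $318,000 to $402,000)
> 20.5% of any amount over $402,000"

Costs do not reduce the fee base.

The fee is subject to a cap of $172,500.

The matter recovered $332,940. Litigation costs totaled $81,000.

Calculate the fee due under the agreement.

$128,597.30

Fee base is the gross recovery, $332,940; costs are reimbursed separately.
First $80,000 at 44% = $35,200.00
Next $145,500 at 40.5% = $58,927.50
Next $92,500 at 32.5% = $30,062.50
Remaining $14,940 at 29.5% = $4,407.30
Fee: $35,200.00 + $58,927.50 + $30,062.50 + $4,407.30 = $128,597.30
$128,597.30 is under the $172,500 cap.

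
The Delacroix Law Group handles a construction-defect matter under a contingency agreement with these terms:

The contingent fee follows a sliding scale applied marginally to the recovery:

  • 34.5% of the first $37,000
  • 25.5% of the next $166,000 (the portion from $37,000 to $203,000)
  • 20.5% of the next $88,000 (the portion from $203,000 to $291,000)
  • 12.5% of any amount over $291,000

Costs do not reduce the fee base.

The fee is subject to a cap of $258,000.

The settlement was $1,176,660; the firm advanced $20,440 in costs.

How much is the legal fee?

$183,842.50

Fee base is the gross recovery, $1,176,660; costs are reimbursed separately.
First $37,000 at 34.5% = $12,765.00
Next $166,000 at 25.5% = $42,330.00
Next $88,000 at 20.5% = $18,040.00
Remaining $885,660 at 12.5% = $110,707.50
Fee: $12,765.00 + $42,330.00 + $18,040.00 + $110,707.50 = $183,842.50
$183,842.50 is under the $258,000 cap.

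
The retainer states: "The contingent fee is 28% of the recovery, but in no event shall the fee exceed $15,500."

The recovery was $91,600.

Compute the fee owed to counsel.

$15,500.00

28% of $91,600 = $25,648.00
That exceeds the $15,500 cap, so the fee is capped at $15,500.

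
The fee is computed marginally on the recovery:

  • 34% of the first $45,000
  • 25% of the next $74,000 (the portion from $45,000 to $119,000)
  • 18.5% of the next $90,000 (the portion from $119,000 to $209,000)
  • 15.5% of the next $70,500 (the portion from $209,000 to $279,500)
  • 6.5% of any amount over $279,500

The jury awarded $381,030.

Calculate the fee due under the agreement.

First $45,000 at 34% = $15,300.00
Next $74,000 at 25% = $18,500.00
Next $90,000 at 18.5% = $16,650.00
Next $70,500 at 15.5% = $10,927.50
Remaining $101,530 at 6.5% = $6,599.45
Fee: $15,300.00 + $18,500.00 + $16,650.00 + $10,927.50 + $6,599.45 = $67,976.95

$67,976.95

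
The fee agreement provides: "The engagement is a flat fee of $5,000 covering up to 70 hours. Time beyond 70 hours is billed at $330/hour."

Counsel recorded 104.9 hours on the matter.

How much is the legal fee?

Flat fee: $5,000.00
Excess hours: 104.9 − 70 = 34.9
Overrun: 34.9 × $330 = $11,517.00
Total: $5,000.00 + $11,517.00 = $16,517.00

$16,517.00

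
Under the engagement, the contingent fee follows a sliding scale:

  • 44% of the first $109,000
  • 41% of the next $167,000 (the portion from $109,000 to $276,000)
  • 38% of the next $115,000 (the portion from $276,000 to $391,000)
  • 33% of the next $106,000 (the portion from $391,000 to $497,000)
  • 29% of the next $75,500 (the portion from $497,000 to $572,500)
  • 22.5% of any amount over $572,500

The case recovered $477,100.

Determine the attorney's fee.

$188,543.00

First $109,000 at 44% = $47,960.00
Next $167,000 at 41% = $68,470.00
Next $115,000 at 38% = $43,700.00
Remaining $86,100 at 33% = $28,413.00
Fee: $47,960.00 + $68,470.00 + $43,700.00 + $28,413.00 = $188,543.00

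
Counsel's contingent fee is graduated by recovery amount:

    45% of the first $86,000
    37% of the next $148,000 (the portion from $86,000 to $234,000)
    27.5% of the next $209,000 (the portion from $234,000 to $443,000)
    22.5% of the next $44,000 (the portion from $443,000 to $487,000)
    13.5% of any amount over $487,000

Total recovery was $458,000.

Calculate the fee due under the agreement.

$154,310.00

First $86,000 at 45% = $38,700.00
Next $148,000 at 37% = $54,760.00
Next $209,000 at 27.5% = $57,475.00
Remaining $15,000 at 22.5% = $3,375.00
Fee: $38,700.00 + $54,760.00 + $57,475.00 + $3,375.00 = $154,310.00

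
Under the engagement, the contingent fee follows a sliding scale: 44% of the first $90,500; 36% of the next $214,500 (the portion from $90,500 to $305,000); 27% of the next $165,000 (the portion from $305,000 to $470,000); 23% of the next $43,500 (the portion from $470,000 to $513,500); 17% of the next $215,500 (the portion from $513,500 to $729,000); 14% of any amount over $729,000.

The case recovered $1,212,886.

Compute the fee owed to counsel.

$275,974.04

First $90,500 at 44% = $39,820.00
Next $214,500 at 36% = $77,220.00
Next $165,000 at 27% = $44,550.00
Next $43,500 at 23% = $10,005.00
Next $215,500 at 17% = $36,635.00
Remaining $483,886 at 14% = $67,744.04
Fee: $39,820.00 + $77,220.00 + $44,550.00 + $10,005.00 + $36,635.00 + $67,744.04 = $275,974.04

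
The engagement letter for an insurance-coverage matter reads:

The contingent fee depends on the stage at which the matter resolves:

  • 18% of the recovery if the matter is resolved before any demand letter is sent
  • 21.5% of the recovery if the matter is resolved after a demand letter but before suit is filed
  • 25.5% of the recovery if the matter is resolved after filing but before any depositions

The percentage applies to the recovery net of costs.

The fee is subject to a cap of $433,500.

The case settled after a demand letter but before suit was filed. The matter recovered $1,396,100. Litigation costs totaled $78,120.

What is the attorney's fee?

Fee base (net of costs): $1,396,100 − $78,120 = $1,317,980
The matter settled after a demand letter but before suit was filed, so the 21.5% rate applies.
$1,317,980 × 21.5% = $283,365.70
$283,365.70 is under the $433,500 cap.

$283,365.70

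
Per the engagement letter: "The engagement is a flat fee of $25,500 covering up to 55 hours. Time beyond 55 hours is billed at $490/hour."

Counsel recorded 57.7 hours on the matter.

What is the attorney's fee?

$26,823.00

Flat fee: $25,500.00
Excess hours: 57.7 − 55 = 2.7
Overrun: 2.7 × $490 = $1,323.00
Total: $25,500.00 + $1,323.00 = $26,823.00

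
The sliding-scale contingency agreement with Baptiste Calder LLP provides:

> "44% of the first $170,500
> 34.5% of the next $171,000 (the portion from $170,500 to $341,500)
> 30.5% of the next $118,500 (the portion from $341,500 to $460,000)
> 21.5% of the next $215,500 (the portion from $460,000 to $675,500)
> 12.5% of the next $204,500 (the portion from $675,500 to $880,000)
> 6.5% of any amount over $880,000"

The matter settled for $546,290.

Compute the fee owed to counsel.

$188,709.85

First $170,500 at 44% = $75,020.00
Next $171,000 at 34.5% = $58,995.00
Next $118,500 at 30.5% = $36,142.50
Remaining $86,290 at 21.5% = $18,552.35
Fee: $75,020.00 + $58,995.00 + $36,142.50 + $18,552.35 = $188,709.85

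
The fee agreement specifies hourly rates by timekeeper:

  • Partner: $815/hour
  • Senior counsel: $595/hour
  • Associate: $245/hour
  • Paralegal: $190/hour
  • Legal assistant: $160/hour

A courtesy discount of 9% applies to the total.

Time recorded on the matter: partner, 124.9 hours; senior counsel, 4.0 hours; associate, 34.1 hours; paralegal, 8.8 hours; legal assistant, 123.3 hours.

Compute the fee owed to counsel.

Partner: 124.9 × $815 = $101,793.50
Senior counsel: 4.0 × $595 = $2,380.00
Associate: 34.1 × $245 = $8,354.50
Paralegal: 8.8 × $190 = $1,672.00
Legal assistant: 123.3 × $160 = $19,728.00
Subtotal: $133,928.00
Less 9% discount: −$12,053.52
Total: $133,928.00 − $12,053.52 = $121,874.48

$121,874.48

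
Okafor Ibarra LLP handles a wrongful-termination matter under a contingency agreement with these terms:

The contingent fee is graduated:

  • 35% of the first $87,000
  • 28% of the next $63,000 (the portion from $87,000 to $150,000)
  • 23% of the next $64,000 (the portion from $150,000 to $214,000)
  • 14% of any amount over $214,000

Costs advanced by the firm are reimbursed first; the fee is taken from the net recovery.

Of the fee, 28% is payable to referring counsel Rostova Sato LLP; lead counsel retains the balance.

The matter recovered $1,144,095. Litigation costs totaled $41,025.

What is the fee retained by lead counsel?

Fee base (net of costs): $1,144,095 − $41,025 = $1,103,070
First $87,000 at 35% = $30,450.00
Next $63,000 at 28% = $17,640.00
Next $64,000 at 23% = $14,720.00
Remaining $889,070 at 14% = $124,469.80
Fee: $30,450.00 + $17,640.00 + $14,720.00 + $124,469.80 = $187,279.80
Referral share: 28% of $187,279.80 = $52,438.34; lead counsel retains $187,279.80 − $52,438.34 = $134,841.46.

$134,841.46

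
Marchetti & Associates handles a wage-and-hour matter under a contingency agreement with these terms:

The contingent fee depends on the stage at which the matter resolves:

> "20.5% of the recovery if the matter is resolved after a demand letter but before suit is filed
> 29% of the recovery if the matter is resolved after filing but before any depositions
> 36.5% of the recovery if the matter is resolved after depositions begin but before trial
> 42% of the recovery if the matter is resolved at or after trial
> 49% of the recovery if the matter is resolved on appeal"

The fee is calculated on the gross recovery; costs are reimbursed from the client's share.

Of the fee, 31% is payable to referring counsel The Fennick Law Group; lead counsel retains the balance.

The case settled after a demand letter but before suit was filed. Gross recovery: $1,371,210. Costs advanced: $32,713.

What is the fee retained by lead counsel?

Fee base is the gross recovery, $1,371,210; costs are reimbursed separately.
The matter settled after a demand letter but before suit was filed, so the 20.5% rate applies.
$1,371,210 × 20.5% = $281,098.05
Referral share: 31% of $281,098.05 = $87,140.40; lead counsel retains $281,098.05 − $87,140.40 = $193,957.65.

$193,957.65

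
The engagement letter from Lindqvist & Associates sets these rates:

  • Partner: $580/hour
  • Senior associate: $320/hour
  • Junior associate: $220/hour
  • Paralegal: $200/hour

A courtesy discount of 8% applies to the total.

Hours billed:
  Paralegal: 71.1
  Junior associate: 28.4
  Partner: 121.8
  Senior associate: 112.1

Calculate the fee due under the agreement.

$116,825.28

Partner: 121.8 × $580 = $70,644.00
Senior associate: 112.1 × $320 = $35,872.00
Junior associate: 28.4 × $220 = $6,248.00
Paralegal: 71.1 × $200 = $14,220.00
Subtotal: $126,984.00
Less 8% discount: −$10,158.72
Total: $126,984.00 − $10,158.72 = $116,825.28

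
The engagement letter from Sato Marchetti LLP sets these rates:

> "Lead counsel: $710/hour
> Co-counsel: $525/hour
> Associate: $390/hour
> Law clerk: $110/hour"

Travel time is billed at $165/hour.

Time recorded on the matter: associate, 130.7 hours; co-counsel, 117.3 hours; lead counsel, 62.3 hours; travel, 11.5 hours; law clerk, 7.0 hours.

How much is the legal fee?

$159,456.00

Lead counsel: 62.3 × $710 = $44,233.00
Co-counsel: 117.3 × $525 = $61,582.50
Associate: 130.7 × $390 = $50,973.00
Law clerk: 7.0 × $110 = $770.00
Subtotal: $44,233.00 + $61,582.50 + $50,973.00 + $770.00 = $157,558.50
Travel: 11.5 × $165 = $1,897.50
Total: $157,558.50 + $1,897.50 = $159,456.00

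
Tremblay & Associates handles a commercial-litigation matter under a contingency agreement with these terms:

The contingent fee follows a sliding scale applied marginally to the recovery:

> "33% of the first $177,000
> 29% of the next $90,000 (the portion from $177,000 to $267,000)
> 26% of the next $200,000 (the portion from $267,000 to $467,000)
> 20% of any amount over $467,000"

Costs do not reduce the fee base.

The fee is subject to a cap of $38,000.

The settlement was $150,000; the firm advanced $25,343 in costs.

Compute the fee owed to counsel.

Fee base is the gross recovery, $150,000; costs are reimbursed separately.
First $150,000 at 33% = $49,500.00
$49,500.00 exceeds the $38,000 cap, so the fee is capped at $38,000.00.

$38,000.00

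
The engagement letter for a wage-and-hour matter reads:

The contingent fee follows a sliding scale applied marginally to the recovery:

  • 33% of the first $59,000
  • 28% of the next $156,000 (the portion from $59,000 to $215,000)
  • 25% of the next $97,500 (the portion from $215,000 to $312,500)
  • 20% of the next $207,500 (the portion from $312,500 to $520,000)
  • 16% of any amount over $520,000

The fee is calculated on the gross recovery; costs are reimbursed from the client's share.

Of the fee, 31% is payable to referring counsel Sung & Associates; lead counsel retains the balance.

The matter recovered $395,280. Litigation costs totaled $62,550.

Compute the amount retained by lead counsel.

$71,815.89

Fee base is the gross recovery, $395,280; costs are reimbursed separately.
First $59,000 at 33% = $19,470.00
Next $156,000 at 28% = $43,680.00
Next $97,500 at 25% = $24,375.00
Remaining $82,780 at 20% = $16,556.00
Fee: $19,470.00 + $43,680.00 + $24,375.00 + $16,556.00 = $104,081.00
Referral share: 31% of $104,081.00 = $32,265.11; lead counsel retains $104,081.00 − $32,265.11 = $71,815.89.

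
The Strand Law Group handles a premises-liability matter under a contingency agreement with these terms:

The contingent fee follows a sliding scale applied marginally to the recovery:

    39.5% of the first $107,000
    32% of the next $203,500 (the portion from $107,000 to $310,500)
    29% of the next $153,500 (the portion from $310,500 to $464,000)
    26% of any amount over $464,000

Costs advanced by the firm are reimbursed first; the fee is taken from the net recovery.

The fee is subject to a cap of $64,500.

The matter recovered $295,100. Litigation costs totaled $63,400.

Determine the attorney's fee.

$64,500.00

Fee base (net of costs): $295,100 − $63,400 = $231,700
First $107,000 at 39.5% = $42,265.00
Remaining $124,700 at 32% = $39,904.00
Fee: $42,265.00 + $39,904.00 = $82,169.00
$82,169.00 exceeds the $64,500 cap, so the fee is capped at $64,500.00.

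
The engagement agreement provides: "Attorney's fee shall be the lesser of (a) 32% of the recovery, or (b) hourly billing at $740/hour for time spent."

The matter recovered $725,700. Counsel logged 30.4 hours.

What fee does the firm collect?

(a) 32% of $725,700 = $232,224.00
(b) 30.4 × $740 = $22,496.00
The lesser is (b): $22,496.00.

$22,496.00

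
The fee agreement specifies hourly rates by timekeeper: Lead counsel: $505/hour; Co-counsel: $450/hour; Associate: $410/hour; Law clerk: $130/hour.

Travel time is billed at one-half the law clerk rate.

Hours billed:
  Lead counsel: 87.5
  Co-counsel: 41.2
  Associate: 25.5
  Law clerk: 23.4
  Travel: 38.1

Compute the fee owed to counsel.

$78,701.00

Lead counsel: 87.5 × $505 = $44,187.50
Co-counsel: 41.2 × $450 = $18,540.00
Associate: 25.5 × $410 = $10,455.00
Law clerk: 23.4 × $130 = $3,042.00
Subtotal: $44,187.50 + $18,540.00 + $10,455.00 + $3,042.00 = $76,224.50
Travel: 38.1 × ($130 ÷ 2) = 38.1 × $65.00 = $2,476.50
Total: $76,224.50 + $2,476.50 = $78,701.00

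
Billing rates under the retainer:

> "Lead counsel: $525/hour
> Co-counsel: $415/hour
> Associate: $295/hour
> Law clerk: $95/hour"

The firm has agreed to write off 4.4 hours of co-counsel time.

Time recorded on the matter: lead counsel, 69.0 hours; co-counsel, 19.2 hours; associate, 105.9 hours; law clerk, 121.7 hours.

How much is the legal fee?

Lead counsel: 69.0 × $525 = $36,225.00
Co-counsel: 19.2 × $415 = $7,968.00
Associate: 105.9 × $295 = $31,240.50
Law clerk: 121.7 × $95 = $11,561.50
Subtotal: $86,995.00
Write-off: 4.4 × $415 = $1,826.00
Total: $86,995.00 − $1,826.00 = $85,169.00

$85,169.00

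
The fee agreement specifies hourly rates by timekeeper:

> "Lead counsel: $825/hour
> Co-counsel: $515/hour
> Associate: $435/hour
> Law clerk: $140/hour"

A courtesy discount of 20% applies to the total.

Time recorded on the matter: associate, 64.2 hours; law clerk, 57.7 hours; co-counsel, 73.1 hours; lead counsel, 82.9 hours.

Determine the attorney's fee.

Lead counsel: 82.9 × $825 = $68,392.50
Co-counsel: 73.1 × $515 = $37,646.50
Associate: 64.2 × $435 = $27,927.00
Law clerk: 57.7 × $140 = $8,078.00
Subtotal: $142,044.00
Less 20% discount: −$28,408.80
Total: $142,044.00 − $28,408.80 = $113,635.20

$113,635.20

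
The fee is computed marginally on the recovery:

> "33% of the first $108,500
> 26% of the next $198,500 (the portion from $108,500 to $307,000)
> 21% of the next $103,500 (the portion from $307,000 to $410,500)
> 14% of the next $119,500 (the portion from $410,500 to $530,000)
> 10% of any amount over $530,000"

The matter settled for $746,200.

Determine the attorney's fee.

$147,500.00

First $108,500 at 33% = $35,805.00
Next $198,500 at 26% = $51,610.00
Next $103,500 at 21% = $21,735.00
Next $119,500 at 14% = $16,730.00
Remaining $216,200 at 10% = $21,620.00
Fee: $35,805.00 + $51,610.00 + $21,735.00 + $16,730.00 + $21,620.00 = $147,500.00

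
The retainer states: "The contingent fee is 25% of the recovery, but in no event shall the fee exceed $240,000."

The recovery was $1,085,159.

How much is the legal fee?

25% of $1,085,159 = $271,289.75
That exceeds the $240,000 cap, so the fee is capped at $240,000.

$240,000.00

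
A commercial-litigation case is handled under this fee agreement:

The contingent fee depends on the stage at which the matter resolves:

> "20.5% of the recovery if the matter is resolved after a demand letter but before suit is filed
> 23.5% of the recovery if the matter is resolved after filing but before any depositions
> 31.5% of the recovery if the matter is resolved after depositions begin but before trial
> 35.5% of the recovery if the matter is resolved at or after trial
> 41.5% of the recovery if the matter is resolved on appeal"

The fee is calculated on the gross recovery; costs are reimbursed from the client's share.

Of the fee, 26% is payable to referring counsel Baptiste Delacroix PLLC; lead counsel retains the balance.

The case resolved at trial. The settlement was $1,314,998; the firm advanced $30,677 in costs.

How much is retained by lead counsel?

$345,449.97

Fee base is the gross recovery, $1,314,998; costs are reimbursed separately.
The matter resolved at trial, so the 35.5% rate applies.
$1,314,998 × 35.5% = $466,824.29
Referral share: 26% of $466,824.29 = $121,374.32; lead counsel retains $466,824.29 − $121,374.32 = $345,449.97.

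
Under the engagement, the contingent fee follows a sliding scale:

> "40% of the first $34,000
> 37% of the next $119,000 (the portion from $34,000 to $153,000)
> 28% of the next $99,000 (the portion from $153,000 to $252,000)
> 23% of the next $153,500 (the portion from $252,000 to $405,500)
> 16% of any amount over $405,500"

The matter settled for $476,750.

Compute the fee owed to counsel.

First $34,000 at 40% = $13,600.00
Next $119,000 at 37% = $44,030.00
Next $99,000 at 28% = $27,720.00
Next $153,500 at 23% = $35,305.00
Remaining $71,250 at 16% = $11,400.00
Fee: $13,600.00 + $44,030.00 + $27,720.00 + $35,305.00 + $11,400.00 = $132,055.00

$132,055.00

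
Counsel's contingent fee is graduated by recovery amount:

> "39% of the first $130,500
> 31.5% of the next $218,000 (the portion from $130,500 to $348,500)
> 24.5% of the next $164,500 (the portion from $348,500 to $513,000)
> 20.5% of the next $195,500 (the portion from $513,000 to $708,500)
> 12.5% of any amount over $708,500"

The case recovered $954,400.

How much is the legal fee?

$230,682.50

First $130,500 at 39% = $50,895.00
Next $218,000 at 31.5% = $68,670.00
Next $164,500 at 24.5% = $40,302.50
Next $195,500 at 20.5% = $40,077.50
Remaining $245,900 at 12.5% = $30,737.50
Fee: $50,895.00 + $68,670.00 + $40,302.50 + $40,077.50 + $30,737.50 = $230,682.50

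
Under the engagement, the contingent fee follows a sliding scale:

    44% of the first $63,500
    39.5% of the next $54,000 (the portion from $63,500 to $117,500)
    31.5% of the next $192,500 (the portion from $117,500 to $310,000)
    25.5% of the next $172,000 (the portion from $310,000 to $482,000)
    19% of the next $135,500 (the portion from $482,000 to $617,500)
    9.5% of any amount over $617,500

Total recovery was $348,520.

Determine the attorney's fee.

$119,730.10

First $63,500 at 44% = $27,940.00
Next $54,000 at 39.5% = $21,330.00
Next $192,500 at 31.5% = $60,637.50
Remaining $38,520 at 25.5% = $9,822.60
Fee: $27,940.00 + $21,330.00 + $60,637.50 + $9,822.60 = $119,730.10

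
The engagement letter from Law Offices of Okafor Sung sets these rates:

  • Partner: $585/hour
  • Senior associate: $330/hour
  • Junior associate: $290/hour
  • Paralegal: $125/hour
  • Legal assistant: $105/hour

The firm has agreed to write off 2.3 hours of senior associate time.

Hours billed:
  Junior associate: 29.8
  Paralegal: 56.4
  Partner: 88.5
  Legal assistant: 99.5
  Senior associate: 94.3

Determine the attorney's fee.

$108,272.00

Partner: 88.5 × $585 = $51,772.50
Senior associate: 94.3 × $330 = $31,119.00
Junior associate: 29.8 × $290 = $8,642.00
Paralegal: 56.4 × $125 = $7,050.00
Legal assistant: 99.5 × $105 = $10,447.50
Subtotal: $109,031.00
Write-off: 2.3 × $330 = $759.00
Total: $109,031.00 − $759.00 = $108,272.00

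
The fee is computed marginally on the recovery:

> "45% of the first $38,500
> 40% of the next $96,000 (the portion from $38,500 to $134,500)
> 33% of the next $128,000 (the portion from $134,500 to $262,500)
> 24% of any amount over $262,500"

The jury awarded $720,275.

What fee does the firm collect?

$207,831.00

First $38,500 at 45% = $17,325.00
Next $96,000 at 40% = $38,400.00
Next $128,000 at 33% = $42,240.00
Remaining $457,775 at 24% = $109,866.00
Fee: $17,325.00 + $38,400.00 + $42,240.00 + $109,866.00 = $207,831.00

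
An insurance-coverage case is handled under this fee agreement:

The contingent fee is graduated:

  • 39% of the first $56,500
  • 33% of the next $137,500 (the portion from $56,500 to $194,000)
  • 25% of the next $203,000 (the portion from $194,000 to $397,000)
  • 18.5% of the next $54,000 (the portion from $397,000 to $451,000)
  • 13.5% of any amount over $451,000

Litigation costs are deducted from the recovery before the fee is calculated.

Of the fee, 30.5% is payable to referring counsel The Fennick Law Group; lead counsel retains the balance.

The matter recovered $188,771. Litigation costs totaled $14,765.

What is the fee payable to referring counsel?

Fee base (net of costs): $188,771 − $14,765 = $174,006
First $56,500 at 39% = $22,035.00
Remaining $117,506 at 33% = $38,776.98
Fee: $22,035.00 + $38,776.98 = $60,811.98
Referral share: 30.5% of $60,811.98 = $18,547.65; lead counsel retains $60,811.98 − $18,547.65 = $42,264.33.

$18,547.65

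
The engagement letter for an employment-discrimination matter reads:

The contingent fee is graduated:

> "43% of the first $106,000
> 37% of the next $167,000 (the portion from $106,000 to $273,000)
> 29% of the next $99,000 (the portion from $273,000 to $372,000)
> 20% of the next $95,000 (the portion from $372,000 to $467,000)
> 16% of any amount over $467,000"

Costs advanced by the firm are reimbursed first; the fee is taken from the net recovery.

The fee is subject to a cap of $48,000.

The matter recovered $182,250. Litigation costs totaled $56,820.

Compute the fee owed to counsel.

$48,000.00

Fee base (net of costs): $182,250 − $56,820 = $125,430
First $106,000 at 43% = $45,580.00
Remaining $19,430 at 37% = $7,189.10
Fee: $45,580.00 + $7,189.10 = $52,769.10
$52,769.10 exceeds the $48,000 cap, so the fee is capped at $48,000.00.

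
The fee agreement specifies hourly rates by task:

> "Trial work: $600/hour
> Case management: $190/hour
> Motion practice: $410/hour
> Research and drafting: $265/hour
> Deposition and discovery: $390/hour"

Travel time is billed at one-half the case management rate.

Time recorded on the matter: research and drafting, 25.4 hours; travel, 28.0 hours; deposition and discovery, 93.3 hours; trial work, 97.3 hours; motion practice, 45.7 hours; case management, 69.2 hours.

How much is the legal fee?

$136,043.00

Trial work: 97.3 × $600 = $58,380.00
Case management: 69.2 × $190 = $13,148.00
Motion practice: 45.7 × $410 = $18,737.00
Research and drafting: 25.4 × $265 = $6,731.00
Deposition and discovery: 93.3 × $390 = $36,387.00
Subtotal: $58,380.00 + $13,148.00 + $18,737.00 + $6,731.00 + $36,387.00 = $133,383.00
Travel: 28.0 × ($190 ÷ 2) = 28.0 × $95.00 = $2,660.00
Total: $133,383.00 + $2,660.00 = $136,043.00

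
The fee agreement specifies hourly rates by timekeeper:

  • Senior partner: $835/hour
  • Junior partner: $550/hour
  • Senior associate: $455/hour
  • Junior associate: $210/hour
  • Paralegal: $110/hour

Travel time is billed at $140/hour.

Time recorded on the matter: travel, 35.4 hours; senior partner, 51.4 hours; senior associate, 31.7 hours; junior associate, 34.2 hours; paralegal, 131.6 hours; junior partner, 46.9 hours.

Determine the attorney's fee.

Senior partner: 51.4 × $835 = $42,919.00
Junior partner: 46.9 × $550 = $25,795.00
Senior associate: 31.7 × $455 = $14,423.50
Junior associate: 34.2 × $210 = $7,182.00
Paralegal: 131.6 × $110 = $14,476.00
Subtotal: $42,919.00 + $25,795.00 + $14,423.50 + $7,182.00 + $14,476.00 = $104,795.50
Travel: 35.4 × $140 = $4,956.00
Total: $104,795.50 + $4,956.00 = $109,751.50

$109,751.50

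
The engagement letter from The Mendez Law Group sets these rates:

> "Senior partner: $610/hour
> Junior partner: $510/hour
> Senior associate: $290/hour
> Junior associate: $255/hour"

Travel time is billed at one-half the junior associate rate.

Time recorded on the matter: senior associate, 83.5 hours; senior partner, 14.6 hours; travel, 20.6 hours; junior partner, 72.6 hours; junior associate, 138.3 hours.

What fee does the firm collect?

$108,040.00

Senior partner: 14.6 × $610 = $8,906.00
Junior partner: 72.6 × $510 = $37,026.00
Senior associate: 83.5 × $290 = $24,215.00
Junior associate: 138.3 × $255 = $35,266.50
Subtotal: $8,906.00 + $37,026.00 + $24,215.00 + $35,266.50 = $105,413.50
Travel: 20.6 × ($255 ÷ 2) = 20.6 × $127.50 = $2,626.50
Total: $105,413.50 + $2,626.50 = $108,040.00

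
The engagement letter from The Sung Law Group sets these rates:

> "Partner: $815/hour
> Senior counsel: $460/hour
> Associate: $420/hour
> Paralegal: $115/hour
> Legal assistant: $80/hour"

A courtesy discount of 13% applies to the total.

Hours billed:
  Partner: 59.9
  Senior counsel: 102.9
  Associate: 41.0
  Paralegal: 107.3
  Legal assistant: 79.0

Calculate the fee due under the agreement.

Partner: 59.9 × $815 = $48,818.50
Senior counsel: 102.9 × $460 = $47,334.00
Associate: 41.0 × $420 = $17,220.00
Paralegal: 107.3 × $115 = $12,339.50
Legal assistant: 79.0 × $80 = $6,320.00
Subtotal: $132,032.00
Less 13% discount: −$17,164.16
Total: $132,032.00 − $17,164.16 = $114,867.84

$114,867.84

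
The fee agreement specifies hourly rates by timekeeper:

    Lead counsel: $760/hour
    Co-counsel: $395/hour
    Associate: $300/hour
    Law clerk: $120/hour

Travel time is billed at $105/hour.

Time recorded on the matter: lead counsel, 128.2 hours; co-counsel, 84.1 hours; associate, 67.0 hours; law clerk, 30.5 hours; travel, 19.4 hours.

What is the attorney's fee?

$156,448.50

Lead counsel: 128.2 × $760 = $97,432.00
Co-counsel: 84.1 × $395 = $33,219.50
Associate: 67.0 × $300 = $20,100.00
Law clerk: 30.5 × $120 = $3,660.00
Subtotal: $97,432.00 + $33,219.50 + $20,100.00 + $3,660.00 = $154,411.50
Travel: 19.4 × $105 = $2,037.00
Total: $154,411.50 + $2,037.00 = $156,448.50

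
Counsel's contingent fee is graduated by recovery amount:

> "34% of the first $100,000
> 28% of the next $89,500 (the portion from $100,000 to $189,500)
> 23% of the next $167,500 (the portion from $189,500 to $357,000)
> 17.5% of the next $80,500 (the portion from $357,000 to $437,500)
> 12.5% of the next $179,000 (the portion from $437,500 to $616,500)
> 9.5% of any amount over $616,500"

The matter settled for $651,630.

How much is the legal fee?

First $100,000 at 34% = $34,000.00
Next $89,500 at 28% = $25,060.00
Next $167,500 at 23% = $38,525.00
Next $80,500 at 17.5% = $14,087.50
Next $179,000 at 12.5% = $22,375.00
Remaining $35,130 at 9.5% = $3,337.35
Fee: $34,000.00 + $25,060.00 + $38,525.00 + $14,087.50 + $22,375.00 + $3,337.35 = $137,384.85

$137,384.85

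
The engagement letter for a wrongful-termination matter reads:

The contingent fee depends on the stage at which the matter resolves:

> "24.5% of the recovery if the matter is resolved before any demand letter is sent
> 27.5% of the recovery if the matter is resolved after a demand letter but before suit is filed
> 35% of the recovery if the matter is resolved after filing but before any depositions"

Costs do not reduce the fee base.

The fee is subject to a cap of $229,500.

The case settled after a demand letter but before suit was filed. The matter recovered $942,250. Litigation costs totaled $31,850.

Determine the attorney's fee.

$229,500.00

Fee base is the gross recovery, $942,250; costs are reimbursed separately.
The matter settled after a demand letter but before suit was filed, so the 27.5% rate applies.
$942,250 × 27.5% = $259,118.75
$259,118.75 exceeds the $229,500 cap, so the fee is capped at $229,500.00.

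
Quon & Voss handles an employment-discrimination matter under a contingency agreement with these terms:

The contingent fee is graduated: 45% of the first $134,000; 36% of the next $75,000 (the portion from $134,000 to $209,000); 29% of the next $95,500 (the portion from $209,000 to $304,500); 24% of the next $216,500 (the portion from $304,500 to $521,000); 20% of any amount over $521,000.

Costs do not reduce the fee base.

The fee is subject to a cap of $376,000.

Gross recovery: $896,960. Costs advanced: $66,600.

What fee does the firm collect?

Fee base is the gross recovery, $896,960; costs are reimbursed separately.
First $134,000 at 45% = $60,300.00
Next $75,000 at 36% = $27,000.00
Next $95,500 at 29% = $27,695.00
Next $216,500 at 24% = $51,960.00
Remaining $375,960 at 20% = $75,192.00
Fee: $60,300.00 + $27,000.00 + $27,695.00 + $51,960.00 + $75,192.00 = $242,147.00
$242,147.00 is under the $376,000 cap.

$242,147.00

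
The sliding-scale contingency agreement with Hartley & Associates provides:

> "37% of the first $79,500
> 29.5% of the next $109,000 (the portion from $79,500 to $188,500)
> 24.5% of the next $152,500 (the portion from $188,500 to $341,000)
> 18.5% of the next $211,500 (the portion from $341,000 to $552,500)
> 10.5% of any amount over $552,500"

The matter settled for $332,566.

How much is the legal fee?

First $79,500 at 37% = $29,415.00
Next $109,000 at 29.5% = $32,155.00
Remaining $144,066 at 24.5% = $35,296.17
Fee: $29,415.00 + $32,155.00 + $35,296.17 = $96,866.17

$96,866.17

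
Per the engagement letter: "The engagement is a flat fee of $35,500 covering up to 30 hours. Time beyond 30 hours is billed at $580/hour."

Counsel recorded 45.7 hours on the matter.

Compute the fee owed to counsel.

Flat fee: $35,500.00
Excess hours: 45.7 − 30 = 15.7
Overrun: 15.7 × $580 = $9,106.00
Total: $35,500.00 + $9,106.00 = $44,606.00

$44,606.00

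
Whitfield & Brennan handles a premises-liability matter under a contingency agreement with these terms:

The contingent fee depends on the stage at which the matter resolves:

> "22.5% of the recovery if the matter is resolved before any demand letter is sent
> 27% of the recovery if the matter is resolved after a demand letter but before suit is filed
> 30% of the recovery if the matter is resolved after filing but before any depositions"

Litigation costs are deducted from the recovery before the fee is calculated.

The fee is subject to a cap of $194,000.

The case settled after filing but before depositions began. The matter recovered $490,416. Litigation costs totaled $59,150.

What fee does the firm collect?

Fee base (net of costs): $490,416 − $59,150 = $431,266
The matter settled after filing but before depositions began, so the 30% rate applies.
$431,266 × 30% = $129,379.80
$129,379.80 is under the $194,000 cap.

$129,379.80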